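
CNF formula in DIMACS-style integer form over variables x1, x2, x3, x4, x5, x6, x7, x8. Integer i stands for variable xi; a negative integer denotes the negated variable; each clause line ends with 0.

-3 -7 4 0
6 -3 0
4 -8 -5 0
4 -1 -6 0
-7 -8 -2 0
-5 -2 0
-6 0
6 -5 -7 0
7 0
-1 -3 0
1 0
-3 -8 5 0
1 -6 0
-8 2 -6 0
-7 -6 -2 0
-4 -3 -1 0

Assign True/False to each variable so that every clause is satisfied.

x1=True, x2=True, x3=False, x4=True, x5=False, x6=False, x7=True, x8=False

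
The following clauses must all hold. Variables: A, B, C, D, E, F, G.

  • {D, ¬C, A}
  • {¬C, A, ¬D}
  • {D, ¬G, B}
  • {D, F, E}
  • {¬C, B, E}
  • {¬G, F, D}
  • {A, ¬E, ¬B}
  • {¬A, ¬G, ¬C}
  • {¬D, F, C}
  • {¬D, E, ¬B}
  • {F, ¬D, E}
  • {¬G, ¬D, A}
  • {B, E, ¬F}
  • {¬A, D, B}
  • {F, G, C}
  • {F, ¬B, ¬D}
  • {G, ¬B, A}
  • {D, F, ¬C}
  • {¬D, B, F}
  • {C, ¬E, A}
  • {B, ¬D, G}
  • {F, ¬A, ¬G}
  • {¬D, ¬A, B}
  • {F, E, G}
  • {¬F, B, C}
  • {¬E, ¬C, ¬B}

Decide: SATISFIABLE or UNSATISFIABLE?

Branch on A: take A = False.
Try B = True.
  then E is forced to False.
  then D is forced to False.
  then C is forced to False.
  then F is forced to True.
  then G is forced to True.
Every clause has at least one true literal under this assignment.
So A = F  B = T  C = F  D = F  E = F  F = T  G = T is a satisfying assignment.

SATISFIABLE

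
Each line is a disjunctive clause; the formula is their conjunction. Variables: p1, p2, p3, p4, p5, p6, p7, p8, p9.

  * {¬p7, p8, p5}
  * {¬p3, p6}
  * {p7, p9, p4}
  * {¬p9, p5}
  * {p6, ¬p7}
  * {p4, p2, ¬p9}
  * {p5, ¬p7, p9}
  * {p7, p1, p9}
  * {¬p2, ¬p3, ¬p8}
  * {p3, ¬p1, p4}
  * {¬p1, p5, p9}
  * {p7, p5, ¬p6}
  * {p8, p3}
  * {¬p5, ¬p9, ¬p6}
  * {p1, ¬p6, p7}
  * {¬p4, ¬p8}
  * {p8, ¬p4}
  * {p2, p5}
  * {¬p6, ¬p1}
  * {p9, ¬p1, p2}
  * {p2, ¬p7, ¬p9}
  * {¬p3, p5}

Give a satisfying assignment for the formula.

p1=False, p2=False, p3=True, p4=False, p5=True, p6=True, p7=True, p8=False, p9=False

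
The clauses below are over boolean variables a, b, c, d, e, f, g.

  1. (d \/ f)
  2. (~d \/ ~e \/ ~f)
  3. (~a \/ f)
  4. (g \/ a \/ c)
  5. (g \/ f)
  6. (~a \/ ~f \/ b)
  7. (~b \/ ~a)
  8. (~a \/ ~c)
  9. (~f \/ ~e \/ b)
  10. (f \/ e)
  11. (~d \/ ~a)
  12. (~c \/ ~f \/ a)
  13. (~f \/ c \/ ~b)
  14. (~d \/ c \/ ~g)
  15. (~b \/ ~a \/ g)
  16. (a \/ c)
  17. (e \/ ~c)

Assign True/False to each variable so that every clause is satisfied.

Try a = False.
  then c is forced to True.
  then f is forced to False.
  then d is forced to True.
  then g is forced to True.
  then e is forced to True.
b is now unconstrained; take b = True.
Every clause has at least one true literal under this assignment.

a = False, b = True, c = True, d = True, e = True, f = False, g = True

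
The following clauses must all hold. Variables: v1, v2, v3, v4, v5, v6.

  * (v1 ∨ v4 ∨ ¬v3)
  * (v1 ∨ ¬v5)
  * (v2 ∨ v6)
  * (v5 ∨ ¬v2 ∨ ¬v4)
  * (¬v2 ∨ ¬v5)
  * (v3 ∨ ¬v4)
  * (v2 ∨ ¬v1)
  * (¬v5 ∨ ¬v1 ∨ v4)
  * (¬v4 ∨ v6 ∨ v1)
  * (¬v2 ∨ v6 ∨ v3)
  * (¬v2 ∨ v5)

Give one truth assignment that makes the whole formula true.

v1=F, v2=F, v3=T, v4=T, v5=F, v6=T

Check each clause:
  1. (v1 ∨ v4 ∨ ¬v3) — v4 is true.
  2. (v1 ∨ ¬v5) — ¬v5 is true.
  3. (v6 ∨ v2) — v6 is true.
  4. (v5 ∨ ¬v4 ∨ ¬v2) — ¬v2 is true.
  5. (¬v2 ∨ ¬v5) — ¬v5 is true.
  6. (v3 ∨ ¬v4) — v3 is true.
  7. (v2 ∨ ¬v1) — ¬v1 is true.
  8. (v4 ∨ ¬v5 ∨ ¬v1) — ¬v5 is true.
  9. (v6 ∨ ¬v4 ∨ v1) — v6 is true.
  10. (¬v2 ∨ v3 ∨ v6) — v3 is true.
  11. (¬v2 ∨ v5) — ¬v2 is true.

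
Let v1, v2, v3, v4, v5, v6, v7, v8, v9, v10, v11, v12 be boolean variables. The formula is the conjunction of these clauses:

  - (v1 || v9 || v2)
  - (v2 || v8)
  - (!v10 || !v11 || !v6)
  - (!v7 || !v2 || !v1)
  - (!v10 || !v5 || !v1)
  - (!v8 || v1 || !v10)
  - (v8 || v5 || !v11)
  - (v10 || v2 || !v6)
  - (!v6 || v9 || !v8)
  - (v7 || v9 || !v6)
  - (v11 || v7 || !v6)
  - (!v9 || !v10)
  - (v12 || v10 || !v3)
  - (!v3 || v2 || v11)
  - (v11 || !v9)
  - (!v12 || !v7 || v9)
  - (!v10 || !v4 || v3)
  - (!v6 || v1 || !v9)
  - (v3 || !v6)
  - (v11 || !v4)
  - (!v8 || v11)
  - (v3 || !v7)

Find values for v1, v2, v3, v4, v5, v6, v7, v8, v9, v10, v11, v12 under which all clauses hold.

v1=1, v2=1, v3=0, v4=1, v5=1, v6=0, v7=0, v8=1, v9=1, v10=0, v11=1, v12=1

Check each clause:
  1. (v2 || v9 || v1) — v1 is true.
  2. (v8 || v2) — v8 is true.
  3. (!v6 || !v10 || !v11) — !v6 is true.
  4. (!v1 || !v7 || !v2) — !v7 is true.
  5. (!v10 || !v1 || !v5) — !v10 is true.
  6. (!v10 || v1 || !v8) — v1 is true.
  7. (!v11 || v5 || v8) — v8 is true.
  8. (v2 || v10 || !v6) — v2 is true.
  9. (!v6 || !v8 || v9) — v9 is true.
  10. (v7 || !v6 || v9) — v9 is true.
  11. (v11 || v7 || !v6) — !v6 is true.
  12. (!v9 || !v10) — !v10 is true.
  13. (v10 || v12 || !v3) — v12 is true.
  14. (v11 || v2 || !v3) — v2 is true.
  15. (v11 || !v9) — v11 is true.
  16. (v9 || !v12 || !v7) — !v7 is true.
  17. (!v4 || v3 || !v10) — !v10 is true.
  18. (!v9 || !v6 || v1) — v1 is true.
  19. (!v6 || v3) — !v6 is true.
  20. (v11 || !v4) — v11 is true.
  21. (!v8 || v11) — v11 is true.
  22. (!v7 || v3) — !v7 is true.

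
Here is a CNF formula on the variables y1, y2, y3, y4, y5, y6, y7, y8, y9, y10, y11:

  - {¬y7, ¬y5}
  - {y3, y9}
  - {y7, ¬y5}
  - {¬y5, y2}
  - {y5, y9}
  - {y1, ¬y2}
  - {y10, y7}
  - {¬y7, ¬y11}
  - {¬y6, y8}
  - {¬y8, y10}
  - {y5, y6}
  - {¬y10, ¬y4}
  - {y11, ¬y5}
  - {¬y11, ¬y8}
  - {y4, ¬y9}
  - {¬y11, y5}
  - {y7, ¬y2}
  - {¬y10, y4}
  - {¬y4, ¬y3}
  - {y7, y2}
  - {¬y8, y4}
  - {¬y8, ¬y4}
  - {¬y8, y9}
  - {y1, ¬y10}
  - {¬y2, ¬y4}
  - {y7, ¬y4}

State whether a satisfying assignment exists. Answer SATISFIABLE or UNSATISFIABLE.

y4 = True:
  propagation gives y10=False, y7=True, y5=False, y9=True; an empty clause results — contradiction.
y4 = False:
  propagation gives y9=False, y3=True, y5=True, y7=False; an empty clause results — contradiction.
Every branch closes, so no satisfying assignment exists.

UNSATISFIABLE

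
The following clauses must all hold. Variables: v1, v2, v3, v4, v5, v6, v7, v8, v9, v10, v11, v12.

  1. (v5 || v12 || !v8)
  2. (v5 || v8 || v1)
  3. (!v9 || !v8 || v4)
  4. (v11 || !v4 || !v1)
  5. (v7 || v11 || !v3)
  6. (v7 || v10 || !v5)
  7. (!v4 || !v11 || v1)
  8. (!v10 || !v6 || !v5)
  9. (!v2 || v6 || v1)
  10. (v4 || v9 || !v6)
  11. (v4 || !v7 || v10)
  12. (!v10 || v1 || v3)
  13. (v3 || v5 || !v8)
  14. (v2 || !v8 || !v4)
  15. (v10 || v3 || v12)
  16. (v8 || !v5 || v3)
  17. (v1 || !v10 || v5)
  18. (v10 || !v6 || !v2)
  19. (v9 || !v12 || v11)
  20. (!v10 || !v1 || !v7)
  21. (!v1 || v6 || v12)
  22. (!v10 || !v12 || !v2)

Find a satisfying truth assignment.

v1=F, v2=F, v3=T, v4=T, v5=T, v6=F, v7=T, v8=F, v9=F, v10=F, v11=F, v12=F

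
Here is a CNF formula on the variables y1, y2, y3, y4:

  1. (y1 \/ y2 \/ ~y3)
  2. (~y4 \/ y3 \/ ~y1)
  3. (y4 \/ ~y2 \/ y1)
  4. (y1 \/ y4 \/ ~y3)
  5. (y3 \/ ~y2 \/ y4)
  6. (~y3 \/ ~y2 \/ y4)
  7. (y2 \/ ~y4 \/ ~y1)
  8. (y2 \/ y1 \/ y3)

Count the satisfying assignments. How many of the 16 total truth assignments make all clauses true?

5

Satisfying assignments:
  y1=0 y2=1 y3=0 y4=1
  y1=0 y2=1 y3=1 y4=1
  y1=1 y2=0 y3=0 y4=0
  y1=1 y2=0 y3=1 y4=0
  y1=1 y2=1 y3=1 y4=1
Count: 5.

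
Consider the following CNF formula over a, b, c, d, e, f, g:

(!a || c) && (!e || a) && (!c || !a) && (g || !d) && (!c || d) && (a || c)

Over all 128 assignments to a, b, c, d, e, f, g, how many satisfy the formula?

4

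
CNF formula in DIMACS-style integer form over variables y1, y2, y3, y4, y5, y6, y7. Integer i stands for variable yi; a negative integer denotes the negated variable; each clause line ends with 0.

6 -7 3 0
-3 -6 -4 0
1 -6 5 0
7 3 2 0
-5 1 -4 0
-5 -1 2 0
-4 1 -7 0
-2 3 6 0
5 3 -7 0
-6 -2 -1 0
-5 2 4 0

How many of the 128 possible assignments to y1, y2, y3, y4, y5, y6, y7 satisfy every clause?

26

Case analysis on y1 and y2:
  y1=1, y2=1: forces y3=1; y6=0; y4, y5, y7 free → 2^3 = 8.
  y1=1, y2=0: y7 free; 3 ways for (y3,y4,y5,y6) × 2^1 = 6.
  y1=0, y2=1: 9 of the 32 assignments to (y3,y4,y5,y6,y7) work.
  y1=0, y2=0: remaining (y3,y4,y5,y6,y7) ∈ {(1,0,0,0,0); (1,0,0,0,1); (1,1,0,0,0)} — 3.
Total: 8 + 6 + 9 + 3 = 26.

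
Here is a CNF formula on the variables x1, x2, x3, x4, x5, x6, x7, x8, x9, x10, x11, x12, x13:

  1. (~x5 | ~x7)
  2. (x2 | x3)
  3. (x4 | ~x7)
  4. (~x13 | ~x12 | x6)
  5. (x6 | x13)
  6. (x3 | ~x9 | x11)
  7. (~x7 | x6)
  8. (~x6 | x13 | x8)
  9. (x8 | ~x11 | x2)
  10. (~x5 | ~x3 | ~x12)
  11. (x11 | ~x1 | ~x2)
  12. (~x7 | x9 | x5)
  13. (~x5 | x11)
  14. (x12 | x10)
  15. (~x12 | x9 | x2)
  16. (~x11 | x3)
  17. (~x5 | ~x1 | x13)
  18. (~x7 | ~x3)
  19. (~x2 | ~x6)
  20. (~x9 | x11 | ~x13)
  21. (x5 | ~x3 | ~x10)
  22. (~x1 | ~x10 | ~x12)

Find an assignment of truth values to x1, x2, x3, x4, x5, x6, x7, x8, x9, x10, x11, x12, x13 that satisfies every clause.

x1 = F  x2 = T  x3 = T  x4 = T  x5 = T  x6 = F  x7 = F  x8 = F  x9 = F  x10 = T  x11 = T  x12 = F  x13 = T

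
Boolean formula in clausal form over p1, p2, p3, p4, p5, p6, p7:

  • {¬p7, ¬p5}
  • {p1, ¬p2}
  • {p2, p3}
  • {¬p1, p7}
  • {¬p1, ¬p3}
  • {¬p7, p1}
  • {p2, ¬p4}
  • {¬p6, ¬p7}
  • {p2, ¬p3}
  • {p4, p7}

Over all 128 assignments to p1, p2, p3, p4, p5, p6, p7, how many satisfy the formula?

2

The models are:
  p1=1 p2=1 p3=0 p4=0 p5=0 p6=0 p7=1
  p1=1 p2=1 p3=0 p4=1 p5=0 p6=0 p7=1
Count: 2.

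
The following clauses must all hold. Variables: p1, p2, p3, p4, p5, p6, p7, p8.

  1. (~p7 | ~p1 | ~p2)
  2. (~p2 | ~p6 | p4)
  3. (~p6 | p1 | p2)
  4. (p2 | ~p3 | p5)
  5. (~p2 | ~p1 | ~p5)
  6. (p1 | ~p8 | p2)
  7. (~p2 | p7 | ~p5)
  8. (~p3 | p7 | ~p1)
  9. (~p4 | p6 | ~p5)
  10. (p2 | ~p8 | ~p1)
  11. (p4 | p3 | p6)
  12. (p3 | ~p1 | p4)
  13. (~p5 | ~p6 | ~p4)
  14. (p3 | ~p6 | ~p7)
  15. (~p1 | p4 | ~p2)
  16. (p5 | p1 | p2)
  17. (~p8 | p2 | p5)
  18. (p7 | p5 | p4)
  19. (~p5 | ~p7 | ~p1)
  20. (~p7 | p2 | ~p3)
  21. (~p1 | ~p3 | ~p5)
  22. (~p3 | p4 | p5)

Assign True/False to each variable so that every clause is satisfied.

p1 = F, p2 = T, p3 = F, p4 = T, p5 = F, p6 = T, p7 = F, p8 = T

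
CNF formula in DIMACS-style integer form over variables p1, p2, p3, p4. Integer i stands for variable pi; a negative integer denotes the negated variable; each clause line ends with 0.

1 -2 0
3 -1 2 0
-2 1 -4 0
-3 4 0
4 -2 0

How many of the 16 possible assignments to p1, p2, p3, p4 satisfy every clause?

6

The models are:
  p1=0 p2=0 p3=0 p4=0
  p1=0 p2=0 p3=0 p4=1
  p1=0 p2=0 p3=1 p4=1
  p1=1 p2=0 p3=1 p4=1
  p1=1 p2=1 p3=0 p4=1
  p1=1 p2=1 p3=1 p4=1
Count: 6.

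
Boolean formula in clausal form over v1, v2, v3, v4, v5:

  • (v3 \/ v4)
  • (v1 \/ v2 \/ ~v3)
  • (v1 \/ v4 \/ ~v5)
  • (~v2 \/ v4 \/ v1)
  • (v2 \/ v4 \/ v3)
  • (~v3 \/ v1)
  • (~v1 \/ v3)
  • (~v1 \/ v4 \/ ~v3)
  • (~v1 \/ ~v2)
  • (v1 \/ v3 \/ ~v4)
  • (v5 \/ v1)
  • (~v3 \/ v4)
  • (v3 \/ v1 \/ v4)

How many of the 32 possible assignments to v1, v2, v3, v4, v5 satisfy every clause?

2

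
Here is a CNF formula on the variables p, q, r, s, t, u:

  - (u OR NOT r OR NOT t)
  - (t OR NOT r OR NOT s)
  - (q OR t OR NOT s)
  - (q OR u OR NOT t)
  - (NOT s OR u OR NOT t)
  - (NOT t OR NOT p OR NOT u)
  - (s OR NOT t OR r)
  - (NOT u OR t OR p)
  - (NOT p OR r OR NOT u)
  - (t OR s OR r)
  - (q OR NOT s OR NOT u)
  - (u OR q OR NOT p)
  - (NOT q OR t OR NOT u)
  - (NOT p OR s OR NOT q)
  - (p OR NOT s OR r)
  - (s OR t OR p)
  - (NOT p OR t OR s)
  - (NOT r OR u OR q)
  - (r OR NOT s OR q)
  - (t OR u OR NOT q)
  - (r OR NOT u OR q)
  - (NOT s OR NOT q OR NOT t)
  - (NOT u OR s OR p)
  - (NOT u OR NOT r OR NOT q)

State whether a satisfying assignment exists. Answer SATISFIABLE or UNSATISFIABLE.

t = True:
  u = True:
    propagation gives p=False, s=True, q=True; an empty clause results — contradiction.
  u = False:
    propagation gives r=False, q=True, s=False; an empty clause results — contradiction.
t = False:
  q = True:
    propagation gives u=False; an empty clause results — contradiction.
  q = False:
    propagation gives s=False, r=True, p=True; an empty clause results — contradiction.
Every branch closes, so no satisfying assignment exists.

UNSATISFIABLE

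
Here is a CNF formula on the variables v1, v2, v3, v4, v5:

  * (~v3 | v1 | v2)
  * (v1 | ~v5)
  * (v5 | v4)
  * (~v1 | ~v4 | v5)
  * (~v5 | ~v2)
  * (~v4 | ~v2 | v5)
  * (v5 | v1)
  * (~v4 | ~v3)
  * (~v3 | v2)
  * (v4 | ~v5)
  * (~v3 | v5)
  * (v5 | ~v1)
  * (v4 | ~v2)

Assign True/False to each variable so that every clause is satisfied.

v1=T, v2=F, v3=F, v4=T, v5=T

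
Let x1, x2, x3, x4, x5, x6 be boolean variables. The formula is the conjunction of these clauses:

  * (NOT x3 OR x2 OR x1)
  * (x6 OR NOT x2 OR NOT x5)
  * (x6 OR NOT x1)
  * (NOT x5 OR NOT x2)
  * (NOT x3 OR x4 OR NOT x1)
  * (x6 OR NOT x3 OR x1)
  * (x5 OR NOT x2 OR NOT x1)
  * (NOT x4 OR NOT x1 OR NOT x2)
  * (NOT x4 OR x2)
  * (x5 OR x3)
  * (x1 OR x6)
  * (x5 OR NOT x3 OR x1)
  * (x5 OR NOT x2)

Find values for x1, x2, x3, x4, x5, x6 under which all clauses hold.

x1 = False  x2 = False  x3 = False  x4 = False  x5 = True  x6 = True

Pure literal: x6 appears only positively; assign x6 = True.
Set x1 = False and propagate.
The remaining clauses are satisfied by x2 = False, x3 = False, x4 = False, x5 = True.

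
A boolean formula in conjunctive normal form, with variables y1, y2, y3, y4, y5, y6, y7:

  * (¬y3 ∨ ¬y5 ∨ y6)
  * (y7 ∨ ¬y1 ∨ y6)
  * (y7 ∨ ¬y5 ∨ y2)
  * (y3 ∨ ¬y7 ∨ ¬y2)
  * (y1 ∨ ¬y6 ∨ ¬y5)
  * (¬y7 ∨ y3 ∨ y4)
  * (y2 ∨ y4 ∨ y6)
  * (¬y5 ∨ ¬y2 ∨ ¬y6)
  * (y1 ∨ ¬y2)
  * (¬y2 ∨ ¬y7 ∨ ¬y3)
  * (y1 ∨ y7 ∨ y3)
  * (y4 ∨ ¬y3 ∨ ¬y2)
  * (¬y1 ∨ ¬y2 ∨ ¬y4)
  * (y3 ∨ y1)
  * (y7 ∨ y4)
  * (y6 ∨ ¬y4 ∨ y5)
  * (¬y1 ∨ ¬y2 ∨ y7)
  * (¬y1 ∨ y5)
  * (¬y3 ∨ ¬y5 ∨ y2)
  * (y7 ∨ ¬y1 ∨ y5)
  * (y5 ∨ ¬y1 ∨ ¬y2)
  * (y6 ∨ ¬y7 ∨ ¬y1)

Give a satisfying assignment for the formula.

y1=F, y2=F, y3=T, y4=T, y5=F, y6=T, y7=F

Branch on y1: take y1 = False.
  then y2 is forced to False.
  then y3 is forced to True.
  then y5 is forced to False.
Try y4 = True.
  then y6 is forced to True.
y7 is now unconstrained; take y7 = False.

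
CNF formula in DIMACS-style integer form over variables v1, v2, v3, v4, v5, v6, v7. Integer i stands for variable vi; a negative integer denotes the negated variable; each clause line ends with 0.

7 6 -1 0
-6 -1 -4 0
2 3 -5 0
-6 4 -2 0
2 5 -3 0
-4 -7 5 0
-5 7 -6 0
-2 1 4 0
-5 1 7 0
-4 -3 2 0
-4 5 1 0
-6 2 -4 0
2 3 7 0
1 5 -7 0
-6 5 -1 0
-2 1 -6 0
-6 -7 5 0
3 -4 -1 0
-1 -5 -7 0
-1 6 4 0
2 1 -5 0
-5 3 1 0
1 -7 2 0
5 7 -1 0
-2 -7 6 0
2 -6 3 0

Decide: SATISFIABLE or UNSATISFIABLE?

v1 = True:
  v6 = True:
    propagation gives v4=False, v2=False, v5=True, v3=True; an empty clause results — contradiction.
  v6 = False:
    propagation gives v7=True, v5=False, v4=False; an empty clause results — contradiction.
v1 = False:
  v2 = True:
    propagation gives v4=True, v5=True, v7=True, v6=False; an empty clause results — contradiction.
  v2 = False:
    propagation gives v5=False, v3=False, v4=False, v7=True; an empty clause results — contradiction.
Every branch closes, so no satisfying assignment exists.

UNSATISFIABLE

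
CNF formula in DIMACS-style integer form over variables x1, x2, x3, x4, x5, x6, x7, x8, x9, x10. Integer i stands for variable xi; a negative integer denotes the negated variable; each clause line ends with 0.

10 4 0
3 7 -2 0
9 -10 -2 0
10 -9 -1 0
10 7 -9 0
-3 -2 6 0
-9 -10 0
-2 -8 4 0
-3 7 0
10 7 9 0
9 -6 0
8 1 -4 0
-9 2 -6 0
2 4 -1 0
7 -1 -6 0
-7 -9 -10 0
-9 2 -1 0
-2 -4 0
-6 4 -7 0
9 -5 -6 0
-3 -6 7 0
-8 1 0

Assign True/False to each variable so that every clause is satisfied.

x1=T, x2=F, x3=T, x4=T, x5=F, x6=F, x7=T, x8=T, x9=F, x10=T

Pure literal: x5 appears only negated; assign x5 = False.
Set x1 = True and propagate.
Set x2 = False and propagate.
  then x4 is forced to True.
  then x9 is forced to False.
  then x6 is forced to False.
Branch on x3: take x3 = True.
  then x7 is forced to True.
x8, x10 are now unconstrained; take x8 = True, x10 = True.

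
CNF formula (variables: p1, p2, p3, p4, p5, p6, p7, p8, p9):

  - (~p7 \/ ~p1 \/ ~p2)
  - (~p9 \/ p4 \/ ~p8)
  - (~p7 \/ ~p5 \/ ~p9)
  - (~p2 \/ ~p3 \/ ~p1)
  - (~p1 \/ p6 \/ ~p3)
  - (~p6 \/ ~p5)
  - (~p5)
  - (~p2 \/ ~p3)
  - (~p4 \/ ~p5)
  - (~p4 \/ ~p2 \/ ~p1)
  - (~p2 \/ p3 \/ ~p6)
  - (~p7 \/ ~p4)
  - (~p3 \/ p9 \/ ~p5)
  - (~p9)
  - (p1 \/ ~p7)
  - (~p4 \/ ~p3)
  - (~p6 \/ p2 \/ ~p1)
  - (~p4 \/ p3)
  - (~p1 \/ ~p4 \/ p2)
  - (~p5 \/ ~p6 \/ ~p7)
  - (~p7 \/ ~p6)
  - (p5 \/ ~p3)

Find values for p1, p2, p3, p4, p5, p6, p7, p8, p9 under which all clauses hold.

p1=True, p2=True, p3=False, p4=False, p5=False, p6=False, p7=False, p8=True, p9=False

The clause (~p5) is unit: p5 must be False.
Unit propagation: (~p9) forces p9 = False.
(~p3) is a unit clause, so p3 = False.
Unit propagation: (~p4) forces p4 = False.
p6 occurs only negated in the remaining clauses — set p6 = False.
p7 occurs only negated in the remaining clauses — set p7 = False.
p1, p2, p8 are now unconstrained; take p1 = True, p2 = True, p8 = True.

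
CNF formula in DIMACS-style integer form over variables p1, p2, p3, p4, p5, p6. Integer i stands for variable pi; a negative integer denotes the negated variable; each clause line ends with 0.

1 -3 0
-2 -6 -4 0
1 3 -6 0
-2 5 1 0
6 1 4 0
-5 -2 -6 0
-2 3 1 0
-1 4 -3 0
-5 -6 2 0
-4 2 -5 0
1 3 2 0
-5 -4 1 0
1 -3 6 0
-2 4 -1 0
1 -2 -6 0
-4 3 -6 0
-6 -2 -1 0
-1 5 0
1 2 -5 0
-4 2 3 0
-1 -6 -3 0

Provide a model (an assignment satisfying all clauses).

p1=T, p2=T, p3=T, p4=T, p5=T, p6=F

Check each clause:
  1. (~p3 | p1) — p1 is true.
  2. (~p6 | ~p2 | ~p4) — ~p6 is true.
  3. (~p6 | p3 | p1) — p1 is true.
  4. (~p2 | p5 | p1) — p1 is true.
  5. (p1 | p6 | p4) — p1 is true.
  6. (~p6 | ~p2 | ~p5) — ~p6 is true.
  7. (p3 | ~p2 | p1) — p1 is true.
  8. (~p3 | p4 | ~p1) — p4 is true.
  9. (p2 | ~p5 | ~p6) — p2 is true.
  10. (~p5 | ~p4 | p2) — p2 is true.
  11. (p1 | p3 | p2) — p1 is true.
  12. (~p5 | ~p4 | p1) — p1 is true.
  13. (p1 | ~p3 | p6) — p1 is true.
  14. (p4 | ~p2 | ~p1) — p4 is true.
  15. (~p2 | p1 | ~p6) — p1 is true.
  16. (p3 | ~p4 | ~p6) — ~p6 is true.
  17. (~p6 | ~p1 | ~p2) — ~p6 is true.
  18. (~p1 | p5) — p5 is true.
  19. (p2 | p1 | ~p5) — p1 is true.
  20. (p3 | p2 | ~p4) — p2 is true.
  21. (~p6 | ~p3 | ~p1) — ~p6 is true.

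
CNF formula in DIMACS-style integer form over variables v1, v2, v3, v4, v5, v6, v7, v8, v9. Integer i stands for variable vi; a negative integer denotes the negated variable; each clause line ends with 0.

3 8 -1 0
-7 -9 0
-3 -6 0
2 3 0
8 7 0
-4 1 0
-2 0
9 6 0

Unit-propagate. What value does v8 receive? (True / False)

Unit clause (NOT v2) sets v2 = False.
(v2 OR v3) with v2 = False leaves only v3, so v3 = True.
From (NOT v3 OR NOT v6) and v3 = True: v6 = False.
In (v9 OR v6), v6 is now false; v9 must hold, so v9 = True.
From (NOT v9 OR NOT v7) and v9 = True: v7 = False.
(v7 OR v8): since v7 = False, the clause reduces to (v8). v8 = True.

True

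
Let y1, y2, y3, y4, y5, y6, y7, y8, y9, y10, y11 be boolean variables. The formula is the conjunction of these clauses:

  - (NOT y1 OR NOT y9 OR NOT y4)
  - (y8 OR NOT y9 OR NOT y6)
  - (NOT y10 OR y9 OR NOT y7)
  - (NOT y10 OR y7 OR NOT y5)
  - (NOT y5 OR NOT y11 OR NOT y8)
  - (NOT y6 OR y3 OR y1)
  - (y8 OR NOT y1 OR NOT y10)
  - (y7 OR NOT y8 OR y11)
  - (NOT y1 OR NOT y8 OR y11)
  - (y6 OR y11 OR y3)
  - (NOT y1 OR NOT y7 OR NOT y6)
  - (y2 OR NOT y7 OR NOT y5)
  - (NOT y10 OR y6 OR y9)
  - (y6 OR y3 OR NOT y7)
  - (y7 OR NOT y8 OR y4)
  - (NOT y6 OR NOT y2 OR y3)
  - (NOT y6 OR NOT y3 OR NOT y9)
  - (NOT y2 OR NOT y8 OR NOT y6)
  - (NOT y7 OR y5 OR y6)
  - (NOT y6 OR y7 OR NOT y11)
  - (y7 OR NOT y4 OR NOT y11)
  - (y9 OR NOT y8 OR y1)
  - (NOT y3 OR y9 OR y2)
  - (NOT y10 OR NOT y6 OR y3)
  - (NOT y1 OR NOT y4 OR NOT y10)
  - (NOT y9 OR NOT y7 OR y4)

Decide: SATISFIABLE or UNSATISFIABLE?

y10 occurs only negated in the remaining clauses — set y10 = False.
Set y1 = False and propagate.
Branch on y2: take y2 = True.
Branch on y3: take y3 = True.
For the remaining variables, y4 = True, y5 = True, y6 = False, y7 = True, y8 = True, y9 = True, y11 = False works.
So y1=0, y2=1, y3=1, y4=1, y5=1, y6=0, y7=1, y8=1, y9=1, y10=0, y11=0 is a satisfying assignment.

SATISFIABLE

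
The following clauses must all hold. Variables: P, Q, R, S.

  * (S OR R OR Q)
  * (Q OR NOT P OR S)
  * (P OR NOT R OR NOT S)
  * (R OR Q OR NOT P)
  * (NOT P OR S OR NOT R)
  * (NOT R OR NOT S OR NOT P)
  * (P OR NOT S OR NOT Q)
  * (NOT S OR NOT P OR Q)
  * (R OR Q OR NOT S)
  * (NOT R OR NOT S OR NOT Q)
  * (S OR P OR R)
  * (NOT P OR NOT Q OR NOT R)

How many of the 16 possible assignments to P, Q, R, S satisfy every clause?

4

Satisfying assignments:
  P=0 Q=0 R=1 S=0
  P=0 Q=1 R=1 S=0
  P=1 Q=1 R=0 S=0
  P=1 Q=1 R=0 S=1
Count: 4.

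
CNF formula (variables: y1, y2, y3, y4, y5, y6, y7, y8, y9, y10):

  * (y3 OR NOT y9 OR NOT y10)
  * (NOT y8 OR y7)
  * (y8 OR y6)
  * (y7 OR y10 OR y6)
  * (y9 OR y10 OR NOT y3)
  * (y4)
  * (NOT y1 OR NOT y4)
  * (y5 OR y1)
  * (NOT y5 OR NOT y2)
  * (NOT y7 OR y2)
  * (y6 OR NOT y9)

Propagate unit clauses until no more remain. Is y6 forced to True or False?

True

Unit clause (y4) sets y4 = True.
(NOT y4 OR NOT y1) with y4 = True leaves only NOT y1, so y1 = False.
From (y5 OR y1) and y1 = False: y5 = True.
From (NOT y5 OR NOT y2) and y5 = True: y2 = False.
In (NOT y7 OR y2), y2 is now false; NOT y7 must hold, so y7 = False.
From (y7 OR NOT y8) and y7 = False: y8 = False.
From (y8 OR y6) and y8 = False: y6 = True.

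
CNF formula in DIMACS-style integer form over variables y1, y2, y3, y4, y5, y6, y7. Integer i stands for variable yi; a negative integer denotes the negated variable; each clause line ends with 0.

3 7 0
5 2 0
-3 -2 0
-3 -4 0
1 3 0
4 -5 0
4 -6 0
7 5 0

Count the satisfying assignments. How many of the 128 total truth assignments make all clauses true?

7

Satisfying assignments:
  y1=1 y2=0 y3=0 y4=1 y5=1 y6=0 y7=1
  y1=1 y2=0 y3=0 y4=1 y5=1 y6=1 y7=1
  y1=1 y2=1 y3=0 y4=0 y5=0 y6=0 y7=1
  y1=1 y2=1 y3=0 y4=1 y5=0 y6=0 y7=1
  y1=1 y2=1 y3=0 y4=1 y5=0 y6=1 y7=1
  y1=1 y2=1 y3=0 y4=1 y5=1 y6=0 y7=1
  y1=1 y2=1 y3=0 y4=1 y5=1 y6=1 y7=1
That's 7 in total.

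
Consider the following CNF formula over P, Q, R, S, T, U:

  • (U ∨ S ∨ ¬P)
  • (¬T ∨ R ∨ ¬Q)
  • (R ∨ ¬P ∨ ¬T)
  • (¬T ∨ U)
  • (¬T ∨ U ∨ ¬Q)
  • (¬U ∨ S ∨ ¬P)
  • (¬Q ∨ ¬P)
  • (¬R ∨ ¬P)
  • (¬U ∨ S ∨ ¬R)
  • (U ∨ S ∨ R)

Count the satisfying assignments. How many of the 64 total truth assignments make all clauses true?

18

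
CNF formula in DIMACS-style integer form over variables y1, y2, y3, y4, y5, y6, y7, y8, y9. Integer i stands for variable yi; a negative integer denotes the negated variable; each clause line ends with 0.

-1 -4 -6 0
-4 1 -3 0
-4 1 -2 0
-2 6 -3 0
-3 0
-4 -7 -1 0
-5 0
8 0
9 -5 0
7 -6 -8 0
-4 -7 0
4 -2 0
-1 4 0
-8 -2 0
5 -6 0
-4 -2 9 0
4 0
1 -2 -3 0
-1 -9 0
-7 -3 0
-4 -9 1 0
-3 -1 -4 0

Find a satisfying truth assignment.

y1 = True  y2 = False  y3 = False  y4 = True  y5 = False  y6 = False  y7 = False  y8 = True  y9 = False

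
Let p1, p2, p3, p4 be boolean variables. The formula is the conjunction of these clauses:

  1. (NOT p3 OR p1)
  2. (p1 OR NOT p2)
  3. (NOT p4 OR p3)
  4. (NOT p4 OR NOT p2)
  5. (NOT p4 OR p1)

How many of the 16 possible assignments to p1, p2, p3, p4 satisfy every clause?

6

Satisfying assignments:
  p1=0 p2=0 p3=0 p4=0
  p1=1 p2=0 p3=0 p4=0
  p1=1 p2=0 p3=1 p4=0
  p1=1 p2=0 p3=1 p4=1
  p1=1 p2=1 p3=0 p4=0
  p1=1 p2=1 p3=1 p4=0
That's 6 in total.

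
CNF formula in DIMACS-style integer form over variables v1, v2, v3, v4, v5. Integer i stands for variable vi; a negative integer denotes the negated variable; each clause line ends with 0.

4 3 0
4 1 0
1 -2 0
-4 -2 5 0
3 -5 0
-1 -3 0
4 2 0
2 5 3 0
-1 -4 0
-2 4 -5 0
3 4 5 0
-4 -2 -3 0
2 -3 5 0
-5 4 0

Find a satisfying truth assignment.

v1 = F, v2 = F, v3 = T, v4 = T, v5 = T

Check each clause:
  1. (v3 ∨ v4) — v3 is true.
  2. (v4 ∨ v1) — v4 is true.
  3. (¬v2 ∨ v1) — ¬v2 is true.
  4. (¬v2 ∨ v5 ∨ ¬v4) — v5 is true.
  5. (¬v5 ∨ v3) — v3 is true.
  6. (¬v3 ∨ ¬v1) — ¬v1 is true.
  7. (v2 ∨ v4) — v4 is true.
  8. (v3 ∨ v5 ∨ v2) — v3 is true.
  9. (¬v1 ∨ ¬v4) — ¬v1 is true.
  10. (¬v5 ∨ ¬v2 ∨ v4) — v4 is true.
  11. (v5 ∨ v3 ∨ v4) — v3 is true.
  12. (¬v2 ∨ ¬v3 ∨ ¬v4) — ¬v2 is true.
  13. (v2 ∨ ¬v3 ∨ v5) — v5 is true.
  14. (v4 ∨ ¬v5) — v4 is true.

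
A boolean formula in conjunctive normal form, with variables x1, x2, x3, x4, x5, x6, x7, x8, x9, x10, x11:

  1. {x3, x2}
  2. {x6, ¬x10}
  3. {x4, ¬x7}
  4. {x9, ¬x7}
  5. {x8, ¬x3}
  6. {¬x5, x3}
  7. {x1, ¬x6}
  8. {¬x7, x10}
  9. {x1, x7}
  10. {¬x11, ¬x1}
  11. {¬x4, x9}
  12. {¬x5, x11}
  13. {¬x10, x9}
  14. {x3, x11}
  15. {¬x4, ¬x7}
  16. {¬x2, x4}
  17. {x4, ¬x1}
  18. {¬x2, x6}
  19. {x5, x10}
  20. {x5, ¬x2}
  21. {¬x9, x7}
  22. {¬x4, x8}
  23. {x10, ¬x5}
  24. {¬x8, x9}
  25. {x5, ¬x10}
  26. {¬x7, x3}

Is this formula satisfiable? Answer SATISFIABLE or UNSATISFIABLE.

UNSATISFIABLE

x7 = True:
  propagation gives x4=True; an empty clause results — contradiction.
x7 = False:
  propagation gives x1=True, x11=False, x5=False, x3=True; an empty clause results — contradiction.
Every branch closes, so no satisfying assignment exists.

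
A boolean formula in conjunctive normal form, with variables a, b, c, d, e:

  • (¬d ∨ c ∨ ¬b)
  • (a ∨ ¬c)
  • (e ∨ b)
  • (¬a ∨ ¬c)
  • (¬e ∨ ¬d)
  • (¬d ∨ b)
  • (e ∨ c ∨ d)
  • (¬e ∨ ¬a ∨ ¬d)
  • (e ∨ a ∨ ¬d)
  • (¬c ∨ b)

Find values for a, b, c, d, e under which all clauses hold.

a=0, b=1, c=0, d=0, e=1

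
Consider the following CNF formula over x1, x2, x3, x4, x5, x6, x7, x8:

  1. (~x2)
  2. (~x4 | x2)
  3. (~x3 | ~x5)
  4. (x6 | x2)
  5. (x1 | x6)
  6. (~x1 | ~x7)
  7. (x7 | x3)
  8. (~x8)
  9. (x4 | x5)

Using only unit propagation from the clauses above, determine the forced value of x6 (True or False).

True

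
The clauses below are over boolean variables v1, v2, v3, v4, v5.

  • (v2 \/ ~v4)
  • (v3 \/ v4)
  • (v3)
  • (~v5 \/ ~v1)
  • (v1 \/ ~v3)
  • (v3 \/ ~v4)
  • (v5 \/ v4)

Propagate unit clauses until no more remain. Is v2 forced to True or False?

True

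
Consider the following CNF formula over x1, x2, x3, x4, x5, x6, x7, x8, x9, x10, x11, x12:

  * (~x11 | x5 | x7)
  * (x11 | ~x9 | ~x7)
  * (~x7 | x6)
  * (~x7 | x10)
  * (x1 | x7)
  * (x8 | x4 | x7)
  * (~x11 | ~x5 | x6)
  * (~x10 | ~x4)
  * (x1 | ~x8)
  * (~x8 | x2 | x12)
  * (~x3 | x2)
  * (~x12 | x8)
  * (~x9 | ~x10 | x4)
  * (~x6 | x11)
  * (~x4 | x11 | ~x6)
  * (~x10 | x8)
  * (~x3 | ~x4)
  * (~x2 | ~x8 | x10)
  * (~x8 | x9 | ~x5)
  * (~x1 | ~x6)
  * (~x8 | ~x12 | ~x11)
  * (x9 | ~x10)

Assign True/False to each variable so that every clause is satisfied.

Pure literal: x3 appears only negated; assign x3 = False.
Set x1 = True and propagate.
  then x6 is forced to False.
  then x7 is forced to False.
For the remaining variables, x2 = False, x4 = True, x5 = False, x8 = False, x9 = True, x10 = False, x11 = False, x12 = False works.

x1=True  x2=False  x3=False  x4=True  x5=False  x6=False  x7=False  x8=False  x9=True  x10=False  x11=False  x12=False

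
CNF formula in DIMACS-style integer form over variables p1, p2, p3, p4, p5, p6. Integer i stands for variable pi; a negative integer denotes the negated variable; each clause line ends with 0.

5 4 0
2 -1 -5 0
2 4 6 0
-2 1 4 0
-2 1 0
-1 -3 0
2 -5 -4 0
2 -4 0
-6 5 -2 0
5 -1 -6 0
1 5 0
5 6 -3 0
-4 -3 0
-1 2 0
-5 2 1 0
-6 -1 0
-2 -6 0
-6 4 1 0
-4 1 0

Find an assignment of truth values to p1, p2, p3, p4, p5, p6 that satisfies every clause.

p1 = True, p2 = True, p3 = False, p4 = False, p5 = True, p6 = False

Check each clause:
  1. (p5 | p4) — p5 is true.
  2. (p2 | ~p5 | ~p1) — p2 is true.
  3. (p6 | p2 | p4) — p2 is true.
  4. (~p2 | p1 | p4) — p1 is true.
  5. (~p2 | p1) — p1 is true.
  6. (~p1 | ~p3) — ~p3 is true.
  7. (~p5 | p2 | ~p4) — p2 is true.
  8. (p2 | ~p4) — p2 is true.
  9. (~p2 | p5 | ~p6) — ~p6 is true.
  10. (p5 | ~p6 | ~p1) — ~p6 is true.
  11. (p1 | p5) — p1 is true.
  12. (p6 | ~p3 | p5) — p5 is true.
  13. (~p4 | ~p3) — ~p4 is true.
  14. (~p1 | p2) — p2 is true.
  15. (p1 | ~p5 | p2) — p1 is true.
  16. (~p1 | ~p6) — ~p6 is true.
  17. (~p6 | ~p2) — ~p6 is true.
  18. (p4 | p1 | ~p6) — p1 is true.
  19. (p1 | ~p4) — p1 is true.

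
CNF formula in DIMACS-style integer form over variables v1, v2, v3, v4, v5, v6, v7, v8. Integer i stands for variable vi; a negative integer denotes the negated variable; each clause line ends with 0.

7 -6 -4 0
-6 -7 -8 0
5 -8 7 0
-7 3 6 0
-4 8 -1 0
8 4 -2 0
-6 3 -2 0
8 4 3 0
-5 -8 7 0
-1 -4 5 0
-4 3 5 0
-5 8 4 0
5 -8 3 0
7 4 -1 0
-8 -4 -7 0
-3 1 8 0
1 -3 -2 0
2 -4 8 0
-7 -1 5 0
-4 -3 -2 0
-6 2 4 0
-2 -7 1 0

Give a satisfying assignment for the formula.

Set v1 = False and propagate.
Try v2 = False.
Try v3 = True.
  then v8 is forced to True.
The remaining clauses are satisfied by v4 = False, v5 = False, v6 = False, v7 = True.
Every clause has at least one true literal under this assignment.

v1 = F, v2 = F, v3 = T, v4 = F, v5 = F, v6 = F, v7 = T, v8 = T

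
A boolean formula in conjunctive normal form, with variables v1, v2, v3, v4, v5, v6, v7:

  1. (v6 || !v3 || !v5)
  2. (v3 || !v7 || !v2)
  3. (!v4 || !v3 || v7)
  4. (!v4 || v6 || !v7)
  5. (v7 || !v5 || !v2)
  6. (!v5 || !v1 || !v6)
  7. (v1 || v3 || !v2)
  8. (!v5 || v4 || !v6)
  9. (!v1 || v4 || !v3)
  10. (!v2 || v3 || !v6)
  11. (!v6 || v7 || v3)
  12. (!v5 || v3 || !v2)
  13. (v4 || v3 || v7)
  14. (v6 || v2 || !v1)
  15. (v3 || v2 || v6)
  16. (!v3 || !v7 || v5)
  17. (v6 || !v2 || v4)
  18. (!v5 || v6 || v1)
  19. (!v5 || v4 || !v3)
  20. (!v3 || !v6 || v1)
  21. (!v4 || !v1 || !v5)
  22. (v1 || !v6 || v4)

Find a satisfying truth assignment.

v1 = False, v2 = False, v3 = False, v4 = True, v5 = True, v6 = True, v7 = True

Try v1 = False.
Set v2 = False and propagate.
For the remaining variables, v3 = False, v4 = True, v5 = True, v6 = True, v7 = True works.
Every clause has at least one true literal under this assignment.
Check each clause:
  1. (v6 || !v3 || !v5) — !v3 is true.
  2. (!v7 || v3 || !v2) — !v2 is true.
  3. (v7 || !v4 || !v3) — !v3 is true.
  4. (!v7 || v6 || !v4) — v6 is true.
  5. (!v2 || !v5 || v7) — !v2 is true.
  6. (!v1 || !v6 || !v5) — !v1 is true.
  7. (v3 || v1 || !v2) — !v2 is true.
  8. (!v6 || !v5 || v4) — v4 is true.
  9. (!v1 || !v3 || v4) — v4 is true.
  10. (!v2 || v3 || !v6) — !v2 is true.
  11. (!v6 || v7 || v3) — v7 is true.
  12. (v3 || !v5 || !v2) — !v2 is true.
  13. (v7 || v4 || v3) — v4 is true.
  14. (v6 || !v1 || v2) — v6 is true.
  15. (v3 || v2 || v6) — v6 is true.
  16. (!v3 || !v7 || v5) — v5 is true.
  17. (v4 || !v2 || v6) — v4 is true.
  18. (!v5 || v1 || v6) — v6 is true.
  19. (v4 || !v3 || !v5) — v4 is true.
  20. (!v6 || !v3 || v1) — !v3 is true.
  21. (!v5 || !v4 || !v1) — !v1 is true.
  22. (v1 || !v6 || v4) — v4 is true.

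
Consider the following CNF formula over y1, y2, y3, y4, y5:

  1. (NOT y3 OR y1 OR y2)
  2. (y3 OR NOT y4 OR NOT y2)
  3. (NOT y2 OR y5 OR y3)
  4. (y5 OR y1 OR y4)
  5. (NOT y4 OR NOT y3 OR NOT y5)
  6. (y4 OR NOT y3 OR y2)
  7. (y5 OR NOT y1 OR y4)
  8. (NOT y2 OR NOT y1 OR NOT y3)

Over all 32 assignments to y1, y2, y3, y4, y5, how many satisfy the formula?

11

Case analysis on y3 and y2:
  y3=1, y2=1: remaining (y1,y4,y5) ∈ {(0,0,1); (0,1,0)} — 2.
  y3=1, y2=0: remaining (y1,y4,y5) ∈ {(1,1,0)} — 1.
  y3=0, y2=1: remaining (y1,y4,y5) ∈ {(0,0,1); (1,0,1)} — 2.
  y3=0, y2=0: y1 free; 3 ways for (y4,y5) × 2^1 = 6.
Total: 2 + 1 + 2 + 6 = 11.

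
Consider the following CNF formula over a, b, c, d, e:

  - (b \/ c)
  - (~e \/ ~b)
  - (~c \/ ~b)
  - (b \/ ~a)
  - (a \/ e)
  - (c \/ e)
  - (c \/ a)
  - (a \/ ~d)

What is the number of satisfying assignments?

1

The models are:
  a=0 b=0 c=1 d=0 e=1
That's 1 in total.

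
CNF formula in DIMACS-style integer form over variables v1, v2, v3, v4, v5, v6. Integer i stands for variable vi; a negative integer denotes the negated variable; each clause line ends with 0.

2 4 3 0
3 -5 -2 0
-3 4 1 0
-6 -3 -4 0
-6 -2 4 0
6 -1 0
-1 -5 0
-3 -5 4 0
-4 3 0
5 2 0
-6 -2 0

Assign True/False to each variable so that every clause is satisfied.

v1 = False  v2 = True  v3 = True  v4 = True  v5 = True  v6 = False

Branch on v1: take v1 = False.
Set v2 = True and propagate.
  then v6 is forced to False.
Branch on v3: take v3 = True.
  then v4 is forced to True.
v5 is now unconstrained; take v5 = True.
Check each clause:
  1. (v2 ∨ v3 ∨ v4) — v2 is true.
  2. (¬v2 ∨ ¬v5 ∨ v3) — v3 is true.
  3. (¬v3 ∨ v1 ∨ v4) — v4 is true.
  4. (¬v3 ∨ ¬v4 ∨ ¬v6) — ¬v6 is true.
  5. (v4 ∨ ¬v2 ∨ ¬v6) — ¬v6 is true.
  6. (v6 ∨ ¬v1) — ¬v1 is true.
  7. (¬v1 ∨ ¬v5) — ¬v1 is true.
  8. (v4 ∨ ¬v5 ∨ ¬v3) — v4 is true.
  9. (v3 ∨ ¬v4) — v3 is true.
  10. (v5 ∨ v2) — v2 is true.
  11. (¬v2 ∨ ¬v6) — ¬v6 is true.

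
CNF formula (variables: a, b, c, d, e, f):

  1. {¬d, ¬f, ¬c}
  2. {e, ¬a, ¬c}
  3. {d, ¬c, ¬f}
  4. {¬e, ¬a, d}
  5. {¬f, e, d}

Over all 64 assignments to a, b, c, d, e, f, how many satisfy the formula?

Case analysis on d and c:
  d=T, c=T: b free; 3 ways for (a,e,f) × 2^1 = 6.
  d=T, c=F: a, b, e, f free → 2^4 = 16.
  d=F, c=T: remaining (a,b,e,f) ∈ {(F,F,F,F); (F,F,T,F); (F,T,F,F); (F,T,T,F)} — 4.
  d=F, c=F: b free; 4 ways for (a,e,f) × 2^1 = 8.
Total: 6 + 16 + 4 + 8 = 34.

34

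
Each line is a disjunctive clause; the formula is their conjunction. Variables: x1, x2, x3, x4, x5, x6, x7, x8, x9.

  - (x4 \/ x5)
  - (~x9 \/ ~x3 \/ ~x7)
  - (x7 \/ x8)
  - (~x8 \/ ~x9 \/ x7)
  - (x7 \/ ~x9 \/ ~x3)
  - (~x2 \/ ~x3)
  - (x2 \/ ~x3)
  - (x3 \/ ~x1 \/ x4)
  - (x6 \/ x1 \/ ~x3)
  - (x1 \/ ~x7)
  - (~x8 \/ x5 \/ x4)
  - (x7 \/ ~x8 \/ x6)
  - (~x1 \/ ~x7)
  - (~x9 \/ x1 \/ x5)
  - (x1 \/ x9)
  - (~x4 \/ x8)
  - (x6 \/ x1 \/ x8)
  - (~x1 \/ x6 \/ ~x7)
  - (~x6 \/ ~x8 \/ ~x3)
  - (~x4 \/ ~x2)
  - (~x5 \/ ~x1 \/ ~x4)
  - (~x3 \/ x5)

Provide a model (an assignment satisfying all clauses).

Branch on x1: take x1 = True.
  then x7 is forced to False.
  then x8 is forced to True.
  then x9 is forced to False.
  then x6 is forced to True.
  then x3 is forced to False.
  then x4 is forced to True.
  then x2 is forced to False.
  then x5 is forced to False.

x1=True, x2=False, x3=False, x4=True, x5=False, x6=True, x7=False, x8=True, x9=False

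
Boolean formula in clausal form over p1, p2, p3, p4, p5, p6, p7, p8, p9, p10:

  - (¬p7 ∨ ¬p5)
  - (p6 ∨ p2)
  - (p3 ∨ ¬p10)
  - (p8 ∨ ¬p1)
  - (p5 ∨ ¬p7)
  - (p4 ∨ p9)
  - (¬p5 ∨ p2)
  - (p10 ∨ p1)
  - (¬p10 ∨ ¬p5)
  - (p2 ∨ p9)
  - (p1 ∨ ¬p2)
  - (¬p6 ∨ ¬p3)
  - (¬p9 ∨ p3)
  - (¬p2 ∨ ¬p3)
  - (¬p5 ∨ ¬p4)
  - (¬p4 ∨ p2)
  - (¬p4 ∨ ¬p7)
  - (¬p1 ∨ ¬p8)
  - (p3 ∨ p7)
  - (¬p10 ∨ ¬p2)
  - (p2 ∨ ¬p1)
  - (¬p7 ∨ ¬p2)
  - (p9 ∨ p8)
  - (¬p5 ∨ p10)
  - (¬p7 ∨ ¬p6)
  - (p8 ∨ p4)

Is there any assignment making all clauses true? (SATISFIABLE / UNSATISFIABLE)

p2 = True:
  propagation gives p1=True, p8=True; an empty clause results — contradiction.
p2 = False:
  propagation gives p6=True, p5=False, p7=False, p9=True; an empty clause results — contradiction.
Every branch closes, so no satisfying assignment exists.

UNSATISFIABLE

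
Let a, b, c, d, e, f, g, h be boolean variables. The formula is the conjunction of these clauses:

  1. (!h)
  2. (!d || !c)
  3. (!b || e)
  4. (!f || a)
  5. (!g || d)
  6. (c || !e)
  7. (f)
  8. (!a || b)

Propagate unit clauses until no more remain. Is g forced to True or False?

Unit clause (!h) sets h = False.
Unit clause (f) sets f = True.
(!f || a) with f = True leaves only a, so a = True.
In (b || !a), !a is now false; b must hold, so b = True.
(!b || e): since b = True, the clause reduces to (e). e = True.
(!e || c) with e = True leaves only c, so c = True.
(!c || !d): since c = True, the clause reduces to (!d). d = False.
(!g || d): since d = False, the clause reduces to (!g). g = False.

False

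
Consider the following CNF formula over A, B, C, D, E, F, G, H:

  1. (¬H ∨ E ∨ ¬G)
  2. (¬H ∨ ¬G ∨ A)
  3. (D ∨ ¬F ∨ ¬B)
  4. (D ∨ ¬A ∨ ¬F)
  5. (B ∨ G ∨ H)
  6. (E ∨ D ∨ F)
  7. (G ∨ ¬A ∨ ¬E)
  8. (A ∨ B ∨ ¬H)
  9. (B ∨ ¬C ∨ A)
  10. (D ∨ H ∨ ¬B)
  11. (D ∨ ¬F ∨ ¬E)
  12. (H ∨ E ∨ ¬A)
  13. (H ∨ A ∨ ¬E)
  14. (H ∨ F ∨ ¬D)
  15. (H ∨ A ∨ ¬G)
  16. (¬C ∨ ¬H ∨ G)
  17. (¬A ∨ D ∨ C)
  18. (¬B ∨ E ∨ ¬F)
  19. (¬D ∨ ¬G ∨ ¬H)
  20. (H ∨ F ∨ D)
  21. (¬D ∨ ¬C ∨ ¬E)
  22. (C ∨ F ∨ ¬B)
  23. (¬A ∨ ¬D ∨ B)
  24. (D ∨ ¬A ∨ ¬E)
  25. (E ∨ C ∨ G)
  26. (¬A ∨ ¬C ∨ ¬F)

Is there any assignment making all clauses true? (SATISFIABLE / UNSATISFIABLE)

SATISFIABLE

Set A = True and propagate.
For the remaining variables, B = True, C = False, D = True, E = True, F = True, G = True, H = False works.
So A = T, B = T, C = F, D = T, E = T, F = T, G = T, H = F is a satisfying assignment.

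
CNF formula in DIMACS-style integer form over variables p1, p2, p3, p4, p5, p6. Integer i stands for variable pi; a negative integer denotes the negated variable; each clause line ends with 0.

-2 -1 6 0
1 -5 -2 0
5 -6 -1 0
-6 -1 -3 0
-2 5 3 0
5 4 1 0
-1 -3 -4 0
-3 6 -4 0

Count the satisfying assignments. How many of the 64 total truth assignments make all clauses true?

21

Split on p1, then p3.
  p1=T, p3=T: remaining (p2,p4,p5,p6) ∈ {(F,F,F,F); (F,F,T,F)} — 2.
  p1=T, p3=F: p4 free; 4 ways for (p2,p5,p6) × 2^1 = 8.
  p1=F, p3=T: 5 of the 16 assignments to (p2,p4,p5,p6) work.
  p1=F, p3=F: p6 free; 3 ways for (p2,p4,p5) × 2^1 = 6.
Total: 2 + 8 + 5 + 6 = 21.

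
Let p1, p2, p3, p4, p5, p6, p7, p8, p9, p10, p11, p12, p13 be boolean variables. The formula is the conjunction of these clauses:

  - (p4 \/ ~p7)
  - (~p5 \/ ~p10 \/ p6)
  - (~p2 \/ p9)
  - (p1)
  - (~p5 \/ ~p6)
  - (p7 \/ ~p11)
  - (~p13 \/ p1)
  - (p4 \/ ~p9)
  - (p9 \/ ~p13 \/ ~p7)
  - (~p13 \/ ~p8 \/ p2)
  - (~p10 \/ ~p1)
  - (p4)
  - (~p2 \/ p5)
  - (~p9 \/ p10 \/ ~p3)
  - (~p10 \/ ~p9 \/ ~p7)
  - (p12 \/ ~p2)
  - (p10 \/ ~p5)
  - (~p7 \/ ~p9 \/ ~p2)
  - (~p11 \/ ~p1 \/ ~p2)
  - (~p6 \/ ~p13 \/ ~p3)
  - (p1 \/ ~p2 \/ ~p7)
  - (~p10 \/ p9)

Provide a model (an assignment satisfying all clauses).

p1 = True, p2 = False, p3 = False, p4 = True, p5 = False, p6 = True, p7 = True, p8 = False, p9 = False, p10 = False, p11 = True, p12 = True, p13 = False

Unit propagation: (p1) forces p1 = True.
(~p10) is a unit clause, so p10 = False.
The clause (p4) is unit: p4 must be True.
The clause (~p5) is unit: p5 must be False.
Unit propagation: (~p2) forces p2 = False.
p3 occurs only negated in the remaining clauses — set p3 = False.
Pure literal: p8 appears only negated; assign p8 = False.
Set p7 = True and propagate.
Set p9 = False and propagate.
  then p13 is forced to False.
p6, p11, p12 are now unconstrained; take p6 = True, p11 = True, p12 = True.
Every clause has at least one true literal under this assignment.
Check each clause:
  1. (~p7 \/ p4) — p4 is true.
  2. (~p10 \/ ~p5 \/ p6) — ~p5 is true.
  3. (p9 \/ ~p2) — ~p2 is true.
  4. (p1) — p1 is true.
  5. (~p5 \/ ~p6) — ~p5 is true.
  6. (~p11 \/ p7) — p7 is true.
  7. (p1 \/ ~p13) — p1 is true.
  8. (~p9 \/ p4) — p4 is true.
  9. (~p13 \/ ~p7 \/ p9) — ~p13 is true.
  10. (~p8 \/ ~p13 \/ p2) — ~p8 is true.
  11. (~p1 \/ ~p10) — ~p10 is true.
  12. (p4) — p4 is true.
  13. (p5 \/ ~p2) — ~p2 is true.
  14. (p10 \/ ~p3 \/ ~p9) — ~p3 is true.
  15. (~p10 \/ ~p7 \/ ~p9) — ~p10 is true.
  16. (p12 \/ ~p2) — p12 is true.
  17. (~p5 \/ p10) — ~p5 is true.
  18. (~p7 \/ ~p9 \/ ~p2) — ~p2 is true.
  19. (~p11 \/ ~p1 \/ ~p2) — ~p2 is true.
  20. (~p3 \/ ~p13 \/ ~p6) — ~p13 is true.
  21. (~p7 \/ ~p2 \/ p1) — p1 is true.
  22. (p9 \/ ~p10) — ~p10 is true.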